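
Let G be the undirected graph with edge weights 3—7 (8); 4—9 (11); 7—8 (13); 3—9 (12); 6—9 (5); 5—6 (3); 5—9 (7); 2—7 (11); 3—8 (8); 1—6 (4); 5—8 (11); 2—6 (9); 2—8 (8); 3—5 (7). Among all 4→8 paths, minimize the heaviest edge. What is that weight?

Comparing a few candidate routes:
4→9→5→8: max(11, 7, 11) = 11
4→9→6→5→8: max(11, 5, 3, 11) = 11
4→9→5→3→8: max(11, 7, 7, 8) = 11
4→9→5→6→2→8: max(11, 7, 3, 9, 8) = 11
4→9→5→6→2→7→3→8: max(11, 7, 3, 9, 11, 8, 8) = 11
4→9→5→3→7→2→8: max(11, 7, 7, 8, 11, 8) = 11
The minimum achievable maximum is 11.

11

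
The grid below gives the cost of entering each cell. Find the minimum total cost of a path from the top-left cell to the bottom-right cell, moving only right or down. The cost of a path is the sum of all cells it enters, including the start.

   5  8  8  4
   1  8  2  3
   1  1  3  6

17

Best path: r0c0→r1c0→r2c0→r2c1→r2c2→r2c3
Cost: 5 + 1 + 1 + 1 + 3 + 6 = 17
For comparison, the top-then-right route costs 34.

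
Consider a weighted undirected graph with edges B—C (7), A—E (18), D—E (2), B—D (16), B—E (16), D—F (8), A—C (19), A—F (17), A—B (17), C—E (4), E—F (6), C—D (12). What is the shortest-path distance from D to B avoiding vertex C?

16

A few of the D→B routes:
D → E → B: 2 + 16 = 18
D → F → E → B: 8 + 6 + 16 = 30
D → B: 16
The minimum is 16.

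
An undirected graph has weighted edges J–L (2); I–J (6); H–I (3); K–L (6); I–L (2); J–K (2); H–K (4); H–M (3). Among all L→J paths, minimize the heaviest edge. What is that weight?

2

Paths from L to J:
L-J: max(2) = 2
L-I-H-K-J: max(2, 3, 4, 2) = 4
L-I-J: max(2, 6) = 6
L-K-H-I-J: max(6, 4, 3, 6) = 6
L-K-J: max(6, 2) = 6
Smallest bottleneck: 2.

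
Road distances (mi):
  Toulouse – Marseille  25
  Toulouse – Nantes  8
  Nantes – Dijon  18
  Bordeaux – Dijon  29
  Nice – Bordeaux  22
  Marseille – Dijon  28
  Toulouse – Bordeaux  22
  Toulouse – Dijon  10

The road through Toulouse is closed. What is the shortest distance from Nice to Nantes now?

69

Routes from Nice to Nantes avoiding Toulouse:
Nice-Bordeaux-Dijon-Nantes: 22 + 29 + 18 = 69
Best route has total 69 mi.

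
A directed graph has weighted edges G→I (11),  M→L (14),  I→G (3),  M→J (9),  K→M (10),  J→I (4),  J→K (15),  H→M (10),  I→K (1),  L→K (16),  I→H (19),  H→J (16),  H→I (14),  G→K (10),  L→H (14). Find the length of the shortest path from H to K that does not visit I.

31

Routes from H to K avoiding I:
H-J-K: 16 + 15 = 31
H-M-J-K: 10 + 9 + 15 = 34
H-M-L-K: 10 + 14 + 16 = 40
Best route has total 31.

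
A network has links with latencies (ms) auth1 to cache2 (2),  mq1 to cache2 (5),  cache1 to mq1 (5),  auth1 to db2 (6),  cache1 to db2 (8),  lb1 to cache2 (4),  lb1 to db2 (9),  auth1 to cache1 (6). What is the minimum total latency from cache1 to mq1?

5

Paths from cache1 to mq1:
cache1 -> auth1 -> db2 -> lb1 -> cache2 -> mq1: 6 + 6 + 9 + 4 + 5 = 30
cache1 -> db2 -> lb1 -> cache2 -> mq1: 8 + 9 + 4 + 5 = 26
cache1 -> mq1: 5
cache1 -> db2 -> auth1 -> cache2 -> mq1: 8 + 6 + 2 + 5 = 21
cache1 -> auth1 -> cache2 -> mq1: 6 + 2 + 5 = 13
Shortest: 5 ms.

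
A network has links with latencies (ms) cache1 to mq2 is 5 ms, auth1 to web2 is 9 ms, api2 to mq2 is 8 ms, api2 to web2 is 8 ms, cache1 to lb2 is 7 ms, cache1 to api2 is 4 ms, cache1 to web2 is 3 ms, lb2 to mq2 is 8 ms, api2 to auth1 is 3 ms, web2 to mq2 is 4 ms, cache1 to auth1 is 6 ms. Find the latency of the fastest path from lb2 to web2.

10

Some routes from lb2 to web2:
lb2 - cache1 - mq2 - web2: 7 + 5 + 4 = 16
lb2 - cache1 - web2: 7 + 3 = 10
lb2 - mq2 - web2: 8 + 4 = 12
The minimum is 10 ms.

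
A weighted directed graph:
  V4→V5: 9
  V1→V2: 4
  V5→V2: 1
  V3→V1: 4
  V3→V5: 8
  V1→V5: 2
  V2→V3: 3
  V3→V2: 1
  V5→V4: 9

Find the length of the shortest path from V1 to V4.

Paths from V1 to V4:
V1→V5→V4: 2 + 9 = 11
V1→V2→V3→V5→V4: 4 + 3 + 8 + 9 = 24
Best route has total 11.

11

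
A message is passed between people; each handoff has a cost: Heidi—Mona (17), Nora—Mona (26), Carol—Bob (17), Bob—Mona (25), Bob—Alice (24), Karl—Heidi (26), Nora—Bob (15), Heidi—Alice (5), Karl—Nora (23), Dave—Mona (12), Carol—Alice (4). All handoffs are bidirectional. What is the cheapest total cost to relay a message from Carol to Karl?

35

Comparing a few candidate routes:
Carol -> Bob -> Alice -> Heidi -> Karl: 17 + 24 + 5 + 26 = 72
Carol -> Alice -> Heidi -> Karl: 4 + 5 + 26 = 35
Carol -> Bob -> Nora -> Karl: 17 + 15 + 23 = 55
Carol -> Alice -> Bob -> Nora -> Karl: 4 + 24 + 15 + 23 = 66
The minimum is 35.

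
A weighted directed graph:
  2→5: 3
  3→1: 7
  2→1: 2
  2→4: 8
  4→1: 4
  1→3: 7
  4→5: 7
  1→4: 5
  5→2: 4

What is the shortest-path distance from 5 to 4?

Paths from 5 to 4:
5 → 2 → 4: 4 + 8 = 12
5 → 2 → 1 → 4: 4 + 2 + 5 = 11
Shortest: 11.

11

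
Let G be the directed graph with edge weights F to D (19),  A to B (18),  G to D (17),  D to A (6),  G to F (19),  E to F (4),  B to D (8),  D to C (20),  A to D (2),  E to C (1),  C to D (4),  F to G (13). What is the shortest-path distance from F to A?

Paths from F to A:
F → G → D → A: 13 + 17 + 6 = 36
F → D → A: 19 + 6 = 25
Shortest: 25.

25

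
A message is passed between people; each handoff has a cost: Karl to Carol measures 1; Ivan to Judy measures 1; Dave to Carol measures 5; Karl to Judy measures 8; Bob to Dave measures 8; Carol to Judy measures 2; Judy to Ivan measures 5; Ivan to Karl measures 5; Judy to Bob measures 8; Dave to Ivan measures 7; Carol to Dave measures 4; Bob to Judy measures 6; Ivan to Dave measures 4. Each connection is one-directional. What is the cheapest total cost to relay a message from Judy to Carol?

Paths from Judy to Carol:
Judy → Bob → Dave → Ivan → Karl → Carol: 8 + 8 + 7 + 5 + 1 = 29
Judy → Bob → Dave → Carol: 8 + 8 + 5 = 21
Judy → Ivan → Karl → Carol: 5 + 5 + 1 = 11
Judy → Ivan → Dave → Carol: 5 + 4 + 5 = 14
Best route has total 11.

11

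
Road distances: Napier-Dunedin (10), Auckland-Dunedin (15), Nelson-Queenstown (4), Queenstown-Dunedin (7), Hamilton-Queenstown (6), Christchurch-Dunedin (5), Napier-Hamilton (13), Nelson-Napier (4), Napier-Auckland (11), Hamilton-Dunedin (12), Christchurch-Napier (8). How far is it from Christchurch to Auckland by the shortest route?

A few of the Christchurch→Auckland routes:
Christchurch → Napier → Auckland: 8 + 11 = 19
Christchurch → Dunedin → Napier → Auckland: 5 + 10 + 11 = 26
Christchurch → Dunedin → Auckland: 5 + 15 = 20
Christchurch → Dunedin → Queenstown → Nelson → Napier → Auckland: 5 + 7 + 4 + 4 + 11 = 31
Christchurch → Napier → Dunedin → Auckland: 8 + 10 + 15 = 33
Shortest: 19.

19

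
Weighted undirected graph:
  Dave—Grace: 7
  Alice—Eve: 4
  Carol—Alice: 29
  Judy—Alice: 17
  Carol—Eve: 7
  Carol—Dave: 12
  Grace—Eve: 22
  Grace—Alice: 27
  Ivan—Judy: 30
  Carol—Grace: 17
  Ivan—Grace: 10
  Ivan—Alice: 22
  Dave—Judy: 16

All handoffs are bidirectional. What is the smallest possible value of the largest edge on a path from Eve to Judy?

Comparing a few candidate routes:
Eve-Carol-Grace-Dave-Judy: max(7, 17, 7, 16) = 17
Eve-Grace-Dave-Judy: max(22, 7, 16) = 22
Eve-Grace-Ivan-Alice-Judy: max(22, 10, 22, 17) = 22
Eve-Carol-Dave-Judy: max(7, 12, 16) = 16
Eve-Alice-Judy: max(4, 17) = 17
Best route has worst link 16.

16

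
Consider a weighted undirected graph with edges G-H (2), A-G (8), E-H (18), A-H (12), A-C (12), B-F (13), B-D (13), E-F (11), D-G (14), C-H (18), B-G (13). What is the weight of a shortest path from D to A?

Comparing a few candidate routes:
D → G → H → A: 14 + 2 + 12 = 28
D → G → H → C → A: 14 + 2 + 18 + 12 = 46
D → B → G → H → A: 13 + 13 + 2 + 12 = 40
D → G → A: 14 + 8 = 22
D → B → G → A: 13 + 13 + 8 = 34
Shortest: 22.

22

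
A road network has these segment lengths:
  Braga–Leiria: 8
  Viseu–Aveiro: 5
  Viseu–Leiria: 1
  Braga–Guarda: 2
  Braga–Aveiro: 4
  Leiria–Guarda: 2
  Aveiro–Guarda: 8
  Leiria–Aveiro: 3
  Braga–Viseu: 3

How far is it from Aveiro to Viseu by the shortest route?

A few of the Aveiro→Viseu routes:
Aveiro -> Leiria -> Viseu: 3 + 1 = 4
Aveiro -> Braga -> Viseu: 4 + 3 = 7
Aveiro -> Viseu: 5
Best route has total 4.

4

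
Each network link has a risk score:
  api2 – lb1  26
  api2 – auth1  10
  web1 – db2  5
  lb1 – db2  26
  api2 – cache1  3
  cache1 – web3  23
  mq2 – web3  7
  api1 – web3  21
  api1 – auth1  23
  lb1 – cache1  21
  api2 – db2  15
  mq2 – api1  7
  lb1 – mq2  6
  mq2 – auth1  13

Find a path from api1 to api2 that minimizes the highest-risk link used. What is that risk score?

Checking several routes:
api1-web3-mq2-auth1-api2: max(21, 7, 13, 10) = 21
api1-web3-cache1-lb1-mq2-auth1-api2: max(21, 23, 21, 6, 13, 10) = 23
api1-web3-mq2-lb1-cache1-api2: max(21, 7, 6, 21, 3) = 21
api1-mq2-lb1-cache1-api2: max(7, 6, 21, 3) = 21
api1-mq2-auth1-api2: max(7, 13, 10) = 13
The minimum achievable maximum is 13.

13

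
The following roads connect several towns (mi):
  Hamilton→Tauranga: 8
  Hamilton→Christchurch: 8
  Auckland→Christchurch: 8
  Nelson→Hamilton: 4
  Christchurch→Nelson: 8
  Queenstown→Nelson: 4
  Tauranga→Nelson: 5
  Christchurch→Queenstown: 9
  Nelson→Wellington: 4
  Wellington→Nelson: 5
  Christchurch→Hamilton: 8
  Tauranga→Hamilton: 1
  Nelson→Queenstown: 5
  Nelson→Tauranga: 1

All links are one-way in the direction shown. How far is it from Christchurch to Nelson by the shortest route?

8

Paths from Christchurch to Nelson:
Christchurch -> Nelson: 8
Christchurch -> Queenstown -> Nelson: 9 + 4 = 13
Christchurch -> Hamilton -> Tauranga -> Nelson: 8 + 8 + 5 = 21
Shortest: 8 mi.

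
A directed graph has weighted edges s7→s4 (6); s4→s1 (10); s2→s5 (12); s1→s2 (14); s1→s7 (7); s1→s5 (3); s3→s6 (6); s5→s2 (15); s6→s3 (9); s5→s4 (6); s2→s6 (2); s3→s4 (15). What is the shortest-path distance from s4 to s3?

35

Routes from s4 to s3:
s4 -> s1 -> s2 -> s6 -> s3: 10 + 14 + 2 + 9 = 35
s4 -> s1 -> s5 -> s2 -> s6 -> s3: 10 + 3 + 15 + 2 + 9 = 39
Best route has total 35.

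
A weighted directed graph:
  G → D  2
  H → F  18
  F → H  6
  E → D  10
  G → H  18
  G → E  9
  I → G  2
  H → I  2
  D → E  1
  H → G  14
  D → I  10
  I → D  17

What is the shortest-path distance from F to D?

Comparing a few candidate routes:
F→H→I→D: 6 + 2 + 17 = 25
F→H→I→G→D: 6 + 2 + 2 + 2 = 12
F→H→G→D: 6 + 14 + 2 = 22
Shortest: 12.

12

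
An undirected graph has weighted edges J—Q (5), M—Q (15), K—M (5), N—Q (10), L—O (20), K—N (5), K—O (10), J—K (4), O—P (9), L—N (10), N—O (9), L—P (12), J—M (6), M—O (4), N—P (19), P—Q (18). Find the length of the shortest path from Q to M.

Comparing a few candidate routes:
Q → M: 15
Q → J → M: 5 + 6 = 11
Q → J → K → M: 5 + 4 + 5 = 14
Best route has total 11.

11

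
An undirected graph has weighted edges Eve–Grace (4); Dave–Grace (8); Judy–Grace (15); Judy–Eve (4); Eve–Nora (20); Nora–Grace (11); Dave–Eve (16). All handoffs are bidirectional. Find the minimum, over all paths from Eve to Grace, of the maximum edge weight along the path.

Comparing a few candidate routes:
Eve → Judy → Grace: max(4, 15) = 15
Eve → Grace: max(4) = 4
Eve → Dave → Grace: max(16, 8) = 16
Best route has worst link 4.

4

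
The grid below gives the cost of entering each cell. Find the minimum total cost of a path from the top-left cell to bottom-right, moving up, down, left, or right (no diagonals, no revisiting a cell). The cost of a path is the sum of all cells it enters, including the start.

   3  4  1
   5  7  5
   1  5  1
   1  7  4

Take (0,0) -> (0,1) -> (0,2) -> (1,2) -> (2,2) -> (3,2) for a total of 3 + 4 + 1 + 5 + 1 + 4 = 18.

18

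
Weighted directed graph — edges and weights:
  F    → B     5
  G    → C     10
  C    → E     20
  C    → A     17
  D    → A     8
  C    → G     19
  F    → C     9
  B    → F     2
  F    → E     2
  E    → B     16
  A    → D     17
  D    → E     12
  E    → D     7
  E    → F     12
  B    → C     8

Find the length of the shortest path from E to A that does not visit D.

A few of the E→A routes:
E → F → C → A: 12 + 9 + 17 = 38
E → B → C → A: 16 + 8 + 17 = 41
E → F → B → C → A: 12 + 5 + 8 + 17 = 42
The minimum is 38.

38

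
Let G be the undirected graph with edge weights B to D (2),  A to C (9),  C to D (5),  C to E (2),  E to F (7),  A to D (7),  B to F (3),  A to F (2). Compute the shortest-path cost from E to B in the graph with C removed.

Candidate routes:
E-F-B: 7 + 3 = 10
E-F-A-D-B: 7 + 2 + 7 + 2 = 18
Best route has total 10.

10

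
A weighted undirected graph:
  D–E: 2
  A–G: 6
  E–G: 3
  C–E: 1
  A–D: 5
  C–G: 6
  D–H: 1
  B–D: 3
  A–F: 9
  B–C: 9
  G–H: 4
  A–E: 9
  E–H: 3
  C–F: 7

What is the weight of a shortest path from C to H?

Some routes from C to H:
C→E→D→H: 1 + 2 + 1 = 4
C→E→G→H: 1 + 3 + 4 = 8
C→G→H: 6 + 4 = 10
C→E→H: 1 + 3 = 4
The minimum is 4.

4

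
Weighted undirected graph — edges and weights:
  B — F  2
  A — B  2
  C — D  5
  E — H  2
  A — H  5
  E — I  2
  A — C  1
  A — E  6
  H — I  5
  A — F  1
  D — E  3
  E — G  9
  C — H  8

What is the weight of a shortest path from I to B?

10

Checking several routes:
I - E - A - F - B: 2 + 6 + 1 + 2 = 11
I - E - H - A - F - B: 2 + 2 + 5 + 1 + 2 = 12
I - E - A - B: 2 + 6 + 2 = 10
I - E - D - C - A - B: 2 + 3 + 5 + 1 + 2 = 13
I - E - H - A - B: 2 + 2 + 5 + 2 = 11
I - H - A - B: 5 + 5 + 2 = 12
Best route has total 10.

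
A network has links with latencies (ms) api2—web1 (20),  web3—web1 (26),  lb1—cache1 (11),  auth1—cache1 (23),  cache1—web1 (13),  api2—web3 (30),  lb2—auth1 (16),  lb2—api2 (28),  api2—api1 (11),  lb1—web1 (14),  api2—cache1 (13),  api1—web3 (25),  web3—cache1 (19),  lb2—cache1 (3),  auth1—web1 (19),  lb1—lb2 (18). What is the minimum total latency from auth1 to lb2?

Comparing a few candidate routes:
auth1-lb2: 16
auth1-web1-lb1-cache1-lb2: 19 + 14 + 11 + 3 = 47
auth1-web1-lb1-lb2: 19 + 14 + 18 = 51
auth1-web1-cache1-lb2: 19 + 13 + 3 = 35
auth1-cache1-lb2: 23 + 3 = 26
Best route has total 16 ms.

16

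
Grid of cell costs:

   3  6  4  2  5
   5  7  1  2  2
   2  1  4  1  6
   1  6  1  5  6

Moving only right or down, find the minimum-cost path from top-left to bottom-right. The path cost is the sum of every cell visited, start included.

27

One optimal route is r0c0 → r1c0 → r2c0 → r2c1 → r2c2 → r2c3 → r3c3 → r3c4.
Its cost is 3 + 5 + 2 + 1 + 4 + 1 + 5 + 6 = 27.
(Top row then right column would cost 34.)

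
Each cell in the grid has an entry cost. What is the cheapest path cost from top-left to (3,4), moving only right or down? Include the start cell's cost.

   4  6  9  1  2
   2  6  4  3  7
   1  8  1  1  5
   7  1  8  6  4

One optimal route is r0c0 -> r1c0 -> r2c0 -> r2c1 -> r2c2 -> r2c3 -> r2c4 -> r3c4.
Its cost is 4 + 2 + 1 + 8 + 1 + 1 + 5 + 4 = 26.
(Top row then right column would cost 38.)

26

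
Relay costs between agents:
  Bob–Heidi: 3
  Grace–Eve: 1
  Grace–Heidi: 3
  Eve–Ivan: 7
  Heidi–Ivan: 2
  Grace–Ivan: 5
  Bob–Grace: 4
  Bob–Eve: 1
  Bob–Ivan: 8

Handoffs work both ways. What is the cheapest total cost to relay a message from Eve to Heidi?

4

Checking several routes:
Eve→Bob→Heidi: 1 + 3 = 4
Eve→Bob→Grace→Heidi: 1 + 4 + 3 = 8
Eve→Grace→Ivan→Heidi: 1 + 5 + 2 = 8
Eve→Grace→Heidi: 1 + 3 = 4
Best route has total 4.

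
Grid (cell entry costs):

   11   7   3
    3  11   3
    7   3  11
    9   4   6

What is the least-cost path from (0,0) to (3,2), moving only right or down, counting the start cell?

Path (0,0) → (1,0) → (2,0) → (2,1) → (3,1) → (3,2): 11 + 3 + 7 + 3 + 4 + 6 = 34.

34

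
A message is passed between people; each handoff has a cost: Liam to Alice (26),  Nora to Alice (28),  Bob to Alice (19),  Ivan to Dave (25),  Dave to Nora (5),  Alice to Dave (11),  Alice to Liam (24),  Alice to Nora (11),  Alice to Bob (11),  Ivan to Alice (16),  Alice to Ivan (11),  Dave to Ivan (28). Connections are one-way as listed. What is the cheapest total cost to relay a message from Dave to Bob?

44

Routes from Dave to Bob:
Dave→Ivan→Alice→Bob: 28 + 16 + 11 = 55
Dave→Nora→Alice→Bob: 5 + 28 + 11 = 44
Shortest: 44.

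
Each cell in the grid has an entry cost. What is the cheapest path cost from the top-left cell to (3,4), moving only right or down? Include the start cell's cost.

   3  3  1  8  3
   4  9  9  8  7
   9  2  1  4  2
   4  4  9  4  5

28

Take [0,0]→[0,1]→[0,2]→[1,2]→[2,2]→[2,3]→[2,4]→[3,4] for a total of 3 + 3 + 1 + 9 + 1 + 4 + 2 + 5 = 28.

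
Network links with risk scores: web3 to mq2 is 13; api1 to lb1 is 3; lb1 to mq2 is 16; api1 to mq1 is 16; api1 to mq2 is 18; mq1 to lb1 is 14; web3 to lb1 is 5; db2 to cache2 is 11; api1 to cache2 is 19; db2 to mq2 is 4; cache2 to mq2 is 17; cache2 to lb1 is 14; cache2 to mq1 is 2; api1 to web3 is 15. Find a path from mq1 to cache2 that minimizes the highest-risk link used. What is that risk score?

Comparing a few candidate routes:
mq1-lb1-web3-mq2-db2-cache2: max(14, 5, 13, 4, 11) = 14
mq1-lb1-cache2: max(14, 14) = 14
mq1-cache2: max(2) = 2
Smallest bottleneck: 2.

2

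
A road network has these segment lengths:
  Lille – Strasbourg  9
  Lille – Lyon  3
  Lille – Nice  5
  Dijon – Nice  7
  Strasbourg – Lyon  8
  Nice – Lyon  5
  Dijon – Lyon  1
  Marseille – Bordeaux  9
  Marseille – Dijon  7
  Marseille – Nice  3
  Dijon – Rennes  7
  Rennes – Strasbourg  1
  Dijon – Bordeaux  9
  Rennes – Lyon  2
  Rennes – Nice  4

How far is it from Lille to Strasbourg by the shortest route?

6

Checking several routes:
Lille→Lyon→Nice→Rennes→Strasbourg: 3 + 5 + 4 + 1 = 13
Lille→Lyon→Rennes→Strasbourg: 3 + 2 + 1 = 6
Lille→Nice→Rennes→Strasbourg: 5 + 4 + 1 = 10
Lille→Strasbourg: 9
Lille→Lyon→Dijon→Rennes→Strasbourg: 3 + 1 + 7 + 1 = 12
Lille→Lyon→Strasbourg: 3 + 8 = 11
Best route has total 6.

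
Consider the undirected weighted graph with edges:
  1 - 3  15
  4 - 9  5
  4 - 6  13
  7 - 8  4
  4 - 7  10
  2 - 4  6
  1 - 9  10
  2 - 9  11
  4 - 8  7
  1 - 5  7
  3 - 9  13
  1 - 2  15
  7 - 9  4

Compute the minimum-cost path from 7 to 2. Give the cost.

15

Checking several routes:
7 → 8 → 4 → 2: 4 + 7 + 6 = 17
7 → 9 → 2: 4 + 11 = 15
7 → 4 → 2: 10 + 6 = 16
7 → 9 → 4 → 2: 4 + 5 + 6 = 15
The minimum is 15.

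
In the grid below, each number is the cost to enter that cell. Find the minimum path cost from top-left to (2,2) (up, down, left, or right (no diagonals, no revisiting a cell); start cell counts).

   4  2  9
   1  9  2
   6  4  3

One optimal route is r0c0 r1c0 r2c0 r2c1 r2c2.
Its cost is 4 + 1 + 6 + 4 + 3 = 18.

18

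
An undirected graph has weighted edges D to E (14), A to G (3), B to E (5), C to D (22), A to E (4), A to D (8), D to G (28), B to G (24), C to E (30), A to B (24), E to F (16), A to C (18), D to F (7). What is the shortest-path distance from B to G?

12

Checking several routes:
B - E - A - G: 5 + 4 + 3 = 12
B - E - F - D - A - G: 5 + 16 + 7 + 8 + 3 = 39
B - E - A - D - G: 5 + 4 + 8 + 28 = 45
B - G: 24
B - E - D - A - G: 5 + 14 + 8 + 3 = 30
B - A - G: 24 + 3 = 27
Best route has total 12.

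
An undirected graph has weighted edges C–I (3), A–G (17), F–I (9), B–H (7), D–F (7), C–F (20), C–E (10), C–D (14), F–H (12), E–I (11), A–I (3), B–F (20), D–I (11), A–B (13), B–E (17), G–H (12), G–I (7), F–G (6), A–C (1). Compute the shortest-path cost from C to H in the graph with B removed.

22

A few of the C→H routes:
C→I→F→H: 3 + 9 + 12 = 24
C→A→I→G→H: 1 + 3 + 7 + 12 = 23
C→I→G→H: 3 + 7 + 12 = 22
C→A→I→F→H: 1 + 3 + 9 + 12 = 25
Shortest: 22.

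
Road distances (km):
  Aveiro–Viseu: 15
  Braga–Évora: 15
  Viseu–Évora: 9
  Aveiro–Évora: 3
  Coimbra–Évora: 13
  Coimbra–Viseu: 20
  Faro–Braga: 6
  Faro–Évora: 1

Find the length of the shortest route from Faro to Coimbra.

A few of the Faro→Coimbra routes:
Faro - Évora - Coimbra: 1 + 13 = 14
Faro - Évora - Viseu - Coimbra: 1 + 9 + 20 = 30
Faro - Braga - Évora - Coimbra: 6 + 15 + 13 = 34
Shortest: 14 km.

14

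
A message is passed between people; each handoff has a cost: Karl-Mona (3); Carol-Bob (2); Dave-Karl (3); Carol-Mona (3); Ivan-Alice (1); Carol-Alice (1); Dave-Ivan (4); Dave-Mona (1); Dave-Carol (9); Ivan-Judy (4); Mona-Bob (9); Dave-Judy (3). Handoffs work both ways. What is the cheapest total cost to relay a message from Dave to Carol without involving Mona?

Candidate routes:
Dave→Ivan→Alice→Carol: 4 + 1 + 1 = 6
Dave→Carol: 9
Dave→Judy→Ivan→Alice→Carol: 3 + 4 + 1 + 1 = 9
The minimum is 6.

6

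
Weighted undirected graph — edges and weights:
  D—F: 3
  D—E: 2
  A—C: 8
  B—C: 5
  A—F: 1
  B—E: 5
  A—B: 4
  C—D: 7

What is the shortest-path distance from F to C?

9

A few of the F→C routes:
F - A - C: 1 + 8 = 9
F - D - C: 3 + 7 = 10
F - A - B - E - D - C: 1 + 4 + 5 + 2 + 7 = 19
F - A - B - C: 1 + 4 + 5 = 10
F - D - E - B - C: 3 + 2 + 5 + 5 = 15
Best route has total 9.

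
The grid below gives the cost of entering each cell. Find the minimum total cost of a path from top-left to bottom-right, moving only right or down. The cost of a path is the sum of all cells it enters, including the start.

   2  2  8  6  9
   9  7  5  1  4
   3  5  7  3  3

23

One optimal route is (0,0) -> (0,1) -> (1,1) -> (1,2) -> (1,3) -> (2,3) -> (2,4).
Its cost is 2 + 2 + 7 + 5 + 1 + 3 + 3 = 23.
(Top row then right column would cost 34.)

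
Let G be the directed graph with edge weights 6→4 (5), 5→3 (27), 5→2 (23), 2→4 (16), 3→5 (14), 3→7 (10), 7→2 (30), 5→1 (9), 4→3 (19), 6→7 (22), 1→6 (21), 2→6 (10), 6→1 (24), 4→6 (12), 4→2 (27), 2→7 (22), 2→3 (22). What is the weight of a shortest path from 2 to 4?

Routes from 2 to 4:
2→6→4: 10 + 5 = 15
2→4: 16
2→3→5→1→6→4: 22 + 14 + 9 + 21 + 5 = 71
The minimum is 15.

15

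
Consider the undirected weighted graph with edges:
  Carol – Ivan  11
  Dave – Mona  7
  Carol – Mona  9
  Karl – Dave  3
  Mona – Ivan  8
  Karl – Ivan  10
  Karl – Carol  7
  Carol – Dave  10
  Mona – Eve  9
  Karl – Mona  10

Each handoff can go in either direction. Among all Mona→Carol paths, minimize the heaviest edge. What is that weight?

Comparing a few candidate routes:
Mona-Carol: max(9) = 9
Mona-Dave-Karl-Carol: max(7, 3, 7) = 7
Mona-Karl-Carol: max(10, 7) = 10
Mona-Ivan-Karl-Dave-Carol: max(8, 10, 3, 10) = 10
Mona-Karl-Dave-Carol: max(10, 3, 10) = 10
Mona-Ivan-Karl-Carol: max(8, 10, 7) = 10
Smallest bottleneck: 7.

7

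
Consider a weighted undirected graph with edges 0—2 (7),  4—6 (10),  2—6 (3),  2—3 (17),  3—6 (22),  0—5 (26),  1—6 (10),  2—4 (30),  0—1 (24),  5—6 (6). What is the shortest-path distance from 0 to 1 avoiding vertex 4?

20

Routes from 0 to 1 avoiding 4:
0-5-6-1: 26 + 6 + 10 = 42
0-2-6-1: 7 + 3 + 10 = 20
0-1: 24
0-2-3-6-1: 7 + 17 + 22 + 10 = 56
Shortest: 20.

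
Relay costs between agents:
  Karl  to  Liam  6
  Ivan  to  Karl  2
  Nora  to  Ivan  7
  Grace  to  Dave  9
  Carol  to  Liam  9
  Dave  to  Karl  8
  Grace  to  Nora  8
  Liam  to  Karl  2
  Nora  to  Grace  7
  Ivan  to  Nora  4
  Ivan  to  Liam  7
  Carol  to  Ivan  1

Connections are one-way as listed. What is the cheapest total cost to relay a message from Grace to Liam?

Paths from Grace to Liam:
Grace→Nora→Ivan→Karl→Liam: 8 + 7 + 2 + 6 = 23
Grace→Nora→Ivan→Liam: 8 + 7 + 7 = 22
Grace→Dave→Karl→Liam: 9 + 8 + 6 = 23
The minimum is 22.

22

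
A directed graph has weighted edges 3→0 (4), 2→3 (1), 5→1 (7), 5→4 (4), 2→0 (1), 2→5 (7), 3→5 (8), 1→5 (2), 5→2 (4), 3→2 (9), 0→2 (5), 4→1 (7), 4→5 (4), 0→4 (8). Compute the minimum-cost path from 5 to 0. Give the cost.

5

Paths from 5 to 0:
5 → 2 → 3 → 0: 4 + 1 + 4 = 9
5 → 2 → 0: 4 + 1 = 5
The minimum is 5.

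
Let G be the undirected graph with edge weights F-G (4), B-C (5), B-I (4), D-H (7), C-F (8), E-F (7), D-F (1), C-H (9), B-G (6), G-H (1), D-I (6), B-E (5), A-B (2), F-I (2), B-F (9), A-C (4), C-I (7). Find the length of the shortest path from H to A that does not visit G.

A few of the H→A routes:
H - C - B - A: 9 + 5 + 2 = 16
H - D - F - B - A: 7 + 1 + 9 + 2 = 19
H - D - F - I - B - A: 7 + 1 + 2 + 4 + 2 = 16
H - C - A: 9 + 4 = 13
Shortest: 13.

13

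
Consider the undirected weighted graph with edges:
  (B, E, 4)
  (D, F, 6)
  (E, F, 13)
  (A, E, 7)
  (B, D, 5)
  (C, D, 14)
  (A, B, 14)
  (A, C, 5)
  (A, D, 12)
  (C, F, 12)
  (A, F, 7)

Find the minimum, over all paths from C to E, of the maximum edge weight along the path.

Checking several routes:
C→A→E: max(5, 7) = 7
C→A→F→D→B→E: max(5, 7, 6, 5, 4) = 7
C→F→D→B→E: max(12, 6, 5, 4) = 12
C→A→D→B→E: max(5, 12, 5, 4) = 12
The minimum achievable maximum is 7.

7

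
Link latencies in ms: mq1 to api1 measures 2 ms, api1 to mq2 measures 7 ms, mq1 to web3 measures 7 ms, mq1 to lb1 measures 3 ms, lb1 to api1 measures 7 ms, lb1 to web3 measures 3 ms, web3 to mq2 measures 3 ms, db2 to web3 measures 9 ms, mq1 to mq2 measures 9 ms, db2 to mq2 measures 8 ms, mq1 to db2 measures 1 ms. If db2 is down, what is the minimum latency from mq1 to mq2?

9

Some routes from mq1 to mq2 avoiding db2:
mq1 - lb1 - web3 - mq2: 3 + 3 + 3 = 9
mq1 - lb1 - api1 - mq2: 3 + 7 + 7 = 17
mq1 - mq2: 9
mq1 - api1 - mq2: 2 + 7 = 9
mq1 - api1 - lb1 - web3 - mq2: 2 + 7 + 3 + 3 = 15
mq1 - web3 - mq2: 7 + 3 = 10
The minimum is 9 ms.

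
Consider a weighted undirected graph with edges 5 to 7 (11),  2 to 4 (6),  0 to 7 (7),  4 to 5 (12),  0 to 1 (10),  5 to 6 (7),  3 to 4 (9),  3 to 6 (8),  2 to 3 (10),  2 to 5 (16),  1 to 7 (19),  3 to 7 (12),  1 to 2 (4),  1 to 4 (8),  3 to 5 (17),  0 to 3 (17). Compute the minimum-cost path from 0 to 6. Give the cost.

25

Some routes from 0 to 6:
0 → 7 → 5 → 6: 7 + 11 + 7 = 25
0 → 7 → 3 → 6: 7 + 12 + 8 = 27
0 → 3 → 6: 17 + 8 = 25
0 → 1 → 4 → 3 → 6: 10 + 8 + 9 + 8 = 35
0 → 1 → 2 → 3 → 6: 10 + 4 + 10 + 8 = 32
0 → 1 → 2 → 5 → 6: 10 + 4 + 16 + 7 = 37
The minimum is 25.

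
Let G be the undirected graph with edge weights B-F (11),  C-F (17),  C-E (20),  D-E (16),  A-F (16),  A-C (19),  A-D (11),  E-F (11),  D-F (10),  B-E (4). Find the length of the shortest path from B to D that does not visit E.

21

Routes from B to D avoiding E:
B-F-C-A-D: 11 + 17 + 19 + 11 = 58
B-F-D: 11 + 10 = 21
B-F-A-D: 11 + 16 + 11 = 38
The minimum is 21.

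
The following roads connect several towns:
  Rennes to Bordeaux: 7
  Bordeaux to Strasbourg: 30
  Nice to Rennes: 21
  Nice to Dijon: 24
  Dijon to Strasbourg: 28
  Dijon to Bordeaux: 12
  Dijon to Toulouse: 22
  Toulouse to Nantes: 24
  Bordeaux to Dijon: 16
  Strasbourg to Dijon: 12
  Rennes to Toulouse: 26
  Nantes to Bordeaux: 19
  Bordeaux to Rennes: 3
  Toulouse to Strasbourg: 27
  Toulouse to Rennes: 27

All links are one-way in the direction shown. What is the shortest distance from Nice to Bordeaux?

Checking several routes:
Nice-Dijon-Toulouse-Rennes-Bordeaux: 24 + 22 + 27 + 7 = 80
Nice-Dijon-Bordeaux: 24 + 12 = 36
Nice-Rennes-Bordeaux: 21 + 7 = 28
The minimum is 28.

28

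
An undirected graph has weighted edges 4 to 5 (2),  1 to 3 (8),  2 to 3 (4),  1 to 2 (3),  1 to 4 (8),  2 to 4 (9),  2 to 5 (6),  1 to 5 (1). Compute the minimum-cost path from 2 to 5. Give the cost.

4

A few of the 2→5 routes:
2→1→5: 3 + 1 = 4
2→4→5: 9 + 2 = 11
2→1→4→5: 3 + 8 + 2 = 13
2→5: 6
The minimum is 4.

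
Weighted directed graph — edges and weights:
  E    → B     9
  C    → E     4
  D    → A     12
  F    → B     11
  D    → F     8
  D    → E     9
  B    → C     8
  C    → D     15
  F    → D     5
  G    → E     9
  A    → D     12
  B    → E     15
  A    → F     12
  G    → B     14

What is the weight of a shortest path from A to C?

Paths from A to C:
A → F → D → E → B → C: 12 + 5 + 9 + 9 + 8 = 43
A → D → F → B → C: 12 + 8 + 11 + 8 = 39
A → D → E → B → C: 12 + 9 + 9 + 8 = 38
A → F → B → C: 12 + 11 + 8 = 31
Shortest: 31.

31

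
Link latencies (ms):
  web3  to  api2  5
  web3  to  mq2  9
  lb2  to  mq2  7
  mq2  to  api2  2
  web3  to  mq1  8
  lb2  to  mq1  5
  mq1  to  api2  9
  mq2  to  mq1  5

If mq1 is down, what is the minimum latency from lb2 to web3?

Candidate routes:
lb2 - mq2 - api2 - web3: 7 + 2 + 5 = 14
lb2 - mq2 - web3: 7 + 9 = 16
Best route has total 14 ms.

14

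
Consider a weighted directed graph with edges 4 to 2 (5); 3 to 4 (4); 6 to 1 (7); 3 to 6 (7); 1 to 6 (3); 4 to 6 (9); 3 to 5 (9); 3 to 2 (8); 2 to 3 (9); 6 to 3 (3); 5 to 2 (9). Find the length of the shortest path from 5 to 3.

18

Candidate routes:
5 - 2 - 3: 9 + 9 = 18
Best route has total 18.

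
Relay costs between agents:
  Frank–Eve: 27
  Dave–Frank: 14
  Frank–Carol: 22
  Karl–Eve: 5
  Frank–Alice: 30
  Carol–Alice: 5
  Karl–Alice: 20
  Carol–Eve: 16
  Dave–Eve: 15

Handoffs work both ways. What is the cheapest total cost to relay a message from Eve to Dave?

A few of the Eve→Dave routes:
Eve-Karl-Alice-Carol-Frank-Dave: 5 + 20 + 5 + 22 + 14 = 66
Eve-Frank-Dave: 27 + 14 = 41
Eve-Carol-Frank-Dave: 16 + 22 + 14 = 52
Eve-Dave: 15
Eve-Carol-Alice-Frank-Dave: 16 + 5 + 30 + 14 = 65
The minimum is 15.

15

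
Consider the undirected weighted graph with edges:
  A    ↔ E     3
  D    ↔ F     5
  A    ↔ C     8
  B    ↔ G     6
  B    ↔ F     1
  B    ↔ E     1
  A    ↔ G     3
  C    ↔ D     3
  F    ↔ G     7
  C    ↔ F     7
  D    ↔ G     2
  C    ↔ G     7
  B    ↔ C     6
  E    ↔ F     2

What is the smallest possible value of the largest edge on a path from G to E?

Checking several routes:
G-D-C-B-F-E: max(2, 3, 6, 1, 2) = 6
G-D-C-B-E: max(2, 3, 6, 1) = 6
G-A-E: max(3, 3) = 3
G-B-C-D-F-E: max(6, 6, 3, 5, 2) = 6
G-D-F-E: max(2, 5, 2) = 5
G-D-F-B-E: max(2, 5, 1, 1) = 5
Best route has worst link 3.

3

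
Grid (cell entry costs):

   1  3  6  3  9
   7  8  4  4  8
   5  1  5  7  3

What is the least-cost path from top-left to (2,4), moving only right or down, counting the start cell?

27

Cheapest: [0,0] -> [0,1] -> [0,2] -> [0,3] -> [1,3] -> [2,3] -> [2,4]
  1 + 3 + 6 + 3 + 4 + 7 + 3 = 27
(Top row then right column would cost 33.)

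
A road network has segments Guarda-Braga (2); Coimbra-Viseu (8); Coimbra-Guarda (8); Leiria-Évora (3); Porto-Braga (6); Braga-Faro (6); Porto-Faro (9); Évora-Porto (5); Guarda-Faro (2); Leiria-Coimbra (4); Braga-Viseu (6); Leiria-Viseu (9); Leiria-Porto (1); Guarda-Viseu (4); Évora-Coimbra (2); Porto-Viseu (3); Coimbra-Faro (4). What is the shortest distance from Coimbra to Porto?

Checking several routes:
Coimbra-Leiria-Porto: 4 + 1 = 5
Coimbra-Évora-Porto: 2 + 5 = 7
Coimbra-Évora-Leiria-Porto: 2 + 3 + 1 = 6
The minimum is 5.

5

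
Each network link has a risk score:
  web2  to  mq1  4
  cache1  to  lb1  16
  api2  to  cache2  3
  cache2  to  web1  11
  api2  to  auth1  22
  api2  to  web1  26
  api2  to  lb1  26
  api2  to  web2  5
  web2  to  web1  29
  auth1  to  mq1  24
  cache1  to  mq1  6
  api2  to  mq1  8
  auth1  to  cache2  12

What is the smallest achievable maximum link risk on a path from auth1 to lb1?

16

Comparing a few candidate routes:
auth1 - api2 - mq1 - cache1 - lb1: max(22, 8, 6, 16) = 22
auth1 - cache2 - api2 - mq1 - cache1 - lb1: max(12, 3, 8, 6, 16) = 16
auth1 - api2 - web2 - mq1 - cache1 - lb1: max(22, 5, 4, 6, 16) = 22
auth1 - cache2 - api2 - web2 - mq1 - cache1 - lb1: max(12, 3, 5, 4, 6, 16) = 16
Smallest bottleneck: 16.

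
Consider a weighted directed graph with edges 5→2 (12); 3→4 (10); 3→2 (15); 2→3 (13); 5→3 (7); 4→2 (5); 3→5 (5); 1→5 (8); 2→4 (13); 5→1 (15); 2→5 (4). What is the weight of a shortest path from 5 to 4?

Some routes from 5 to 4:
5→3→2→4: 7 + 15 + 13 = 35
5→2→4: 12 + 13 = 25
5→3→4: 7 + 10 = 17
Best route has total 17.

17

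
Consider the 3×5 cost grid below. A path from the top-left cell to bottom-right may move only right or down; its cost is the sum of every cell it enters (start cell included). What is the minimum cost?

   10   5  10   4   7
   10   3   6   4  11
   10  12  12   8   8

Take r0c0 r0c1 r1c1 r1c2 r1c3 r2c3 r2c4 for a total of 10 + 5 + 3 + 6 + 4 + 8 + 8 = 44.
(Top row then right column would cost 55.)

44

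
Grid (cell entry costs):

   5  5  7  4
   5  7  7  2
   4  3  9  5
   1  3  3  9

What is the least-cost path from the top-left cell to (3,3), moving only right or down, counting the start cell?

30

Best path: (0,0) → (1,0) → (2,0) → (3,0) → (3,1) → (3,2) → (3,3)
Cost: 5 + 5 + 4 + 1 + 3 + 3 + 9 = 30
For comparison, the top-then-right route costs 37.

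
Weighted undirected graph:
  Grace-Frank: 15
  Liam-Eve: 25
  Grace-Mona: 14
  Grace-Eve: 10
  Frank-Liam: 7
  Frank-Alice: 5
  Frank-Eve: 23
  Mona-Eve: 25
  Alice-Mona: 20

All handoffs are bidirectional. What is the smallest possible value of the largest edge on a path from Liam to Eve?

15

Some routes from Liam to Eve:
Liam-Frank-Alice-Mona-Grace-Eve: max(7, 5, 20, 14, 10) = 20
Liam-Frank-Grace-Eve: max(7, 15, 10) = 15
Liam-Frank-Eve: max(7, 23) = 23
Best route has worst link 15.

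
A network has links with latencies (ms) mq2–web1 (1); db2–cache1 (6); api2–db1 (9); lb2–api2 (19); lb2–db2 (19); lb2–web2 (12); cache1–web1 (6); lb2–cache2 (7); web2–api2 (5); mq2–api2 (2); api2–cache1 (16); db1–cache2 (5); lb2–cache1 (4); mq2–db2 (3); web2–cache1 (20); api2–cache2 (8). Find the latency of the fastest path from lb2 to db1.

Some routes from lb2 to db1:
lb2 → cache1 → db2 → mq2 → api2 → db1: 4 + 6 + 3 + 2 + 9 = 24
lb2 → cache2 → db1: 7 + 5 = 12
lb2 → cache1 → web1 → mq2 → api2 → db1: 4 + 6 + 1 + 2 + 9 = 22
lb2 → cache2 → api2 → db1: 7 + 8 + 9 = 24
lb2 → web2 → api2 → db1: 12 + 5 + 9 = 26
Best route has total 12 ms.

12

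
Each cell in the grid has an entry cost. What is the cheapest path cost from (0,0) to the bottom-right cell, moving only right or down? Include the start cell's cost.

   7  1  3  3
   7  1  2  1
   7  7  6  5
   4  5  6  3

20

One optimal route is r0c0 r0c1 r1c1 r1c2 r1c3 r2c3 r3c3.
Its cost is 7 + 1 + 1 + 2 + 1 + 5 + 3 = 20.
For comparison, the top-then-right route costs 23.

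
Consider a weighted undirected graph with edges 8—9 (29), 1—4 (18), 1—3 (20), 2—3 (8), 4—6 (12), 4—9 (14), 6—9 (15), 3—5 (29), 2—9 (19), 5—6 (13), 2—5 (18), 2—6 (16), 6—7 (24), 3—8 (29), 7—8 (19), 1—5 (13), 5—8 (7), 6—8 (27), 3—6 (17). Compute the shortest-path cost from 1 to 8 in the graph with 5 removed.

Comparing a few candidate routes:
1→4→6→8: 18 + 12 + 27 = 57
1→3→8: 20 + 29 = 49
1→4→9→8: 18 + 14 + 29 = 61
The minimum is 49.

49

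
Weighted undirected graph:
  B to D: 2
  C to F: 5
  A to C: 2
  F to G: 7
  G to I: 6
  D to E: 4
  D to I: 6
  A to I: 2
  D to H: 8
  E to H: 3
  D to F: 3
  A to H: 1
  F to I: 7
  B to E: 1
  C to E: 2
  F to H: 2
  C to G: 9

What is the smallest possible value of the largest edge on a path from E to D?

2

Checking several routes:
E → D: max(4) = 4
E → C → A → H → F → D: max(2, 2, 1, 2, 3) = 3
E → H → A → C → F → D: max(3, 1, 2, 5, 3) = 5
E → H → F → D: max(3, 2, 3) = 3
E → B → D: max(1, 2) = 2
E → C → F → D: max(2, 5, 3) = 5
Best route has worst link 2.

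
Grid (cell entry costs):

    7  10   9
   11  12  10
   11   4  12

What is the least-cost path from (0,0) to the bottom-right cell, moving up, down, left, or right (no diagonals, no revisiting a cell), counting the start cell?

One optimal route is [0,0] → [0,1] → [1,1] → [2,1] → [2,2].
Its cost is 7 + 10 + 12 + 4 + 12 = 45.

45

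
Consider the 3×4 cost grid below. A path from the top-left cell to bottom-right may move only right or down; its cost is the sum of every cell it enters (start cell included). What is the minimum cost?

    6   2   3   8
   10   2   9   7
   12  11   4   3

Take r0c0→r0c1→r1c1→r1c2→r2c2→r2c3 for a total of 6 + 2 + 2 + 9 + 4 + 3 = 26.
For comparison, the top-then-right route costs 29.

26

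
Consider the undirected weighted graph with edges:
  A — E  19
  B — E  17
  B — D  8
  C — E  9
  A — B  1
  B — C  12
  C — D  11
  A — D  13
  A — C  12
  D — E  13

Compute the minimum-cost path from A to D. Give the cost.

Some routes from A to D:
A -> B -> D: 1 + 8 = 9
A -> D: 13
A -> C -> D: 12 + 11 = 23
Best route has total 9.

9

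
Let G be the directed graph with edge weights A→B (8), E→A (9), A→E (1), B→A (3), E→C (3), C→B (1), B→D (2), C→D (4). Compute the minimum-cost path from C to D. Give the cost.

Paths from C to D:
C - D: 4
C - B - D: 1 + 2 = 3
Best route has total 3.

3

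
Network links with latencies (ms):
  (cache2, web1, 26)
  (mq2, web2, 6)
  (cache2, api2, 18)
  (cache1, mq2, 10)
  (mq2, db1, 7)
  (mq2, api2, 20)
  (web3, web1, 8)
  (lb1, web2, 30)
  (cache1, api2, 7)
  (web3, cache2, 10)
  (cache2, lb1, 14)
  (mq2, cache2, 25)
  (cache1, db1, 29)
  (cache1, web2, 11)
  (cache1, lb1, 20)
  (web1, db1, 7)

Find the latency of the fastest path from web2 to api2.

18

A few of the web2→api2 routes:
web2 - mq2 - cache1 - api2: 6 + 10 + 7 = 23
web2 - mq2 - api2: 6 + 20 = 26
web2 - cache1 - mq2 - api2: 11 + 10 + 20 = 41
web2 - cache1 - api2: 11 + 7 = 18
web2 - mq2 - db1 - cache1 - api2: 6 + 7 + 29 + 7 = 49
The minimum is 18 ms.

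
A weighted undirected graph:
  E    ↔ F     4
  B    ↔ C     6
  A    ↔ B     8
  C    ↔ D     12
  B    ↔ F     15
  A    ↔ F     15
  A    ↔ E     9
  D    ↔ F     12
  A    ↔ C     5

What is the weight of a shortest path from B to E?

17

Some routes from B to E:
B → C → A → F → E: 6 + 5 + 15 + 4 = 30
B → F → E: 15 + 4 = 19
B → A → E: 8 + 9 = 17
B → C → A → E: 6 + 5 + 9 = 20
B → C → D → F → E: 6 + 12 + 12 + 4 = 34
B → A → F → E: 8 + 15 + 4 = 27
Shortest: 17.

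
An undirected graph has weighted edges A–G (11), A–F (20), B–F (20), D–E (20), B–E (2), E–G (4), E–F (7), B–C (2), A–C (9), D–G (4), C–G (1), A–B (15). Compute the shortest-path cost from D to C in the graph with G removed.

24

Comparing a few candidate routes:
D → E → F → B → C: 20 + 7 + 20 + 2 = 49
D → E → B → A → C: 20 + 2 + 15 + 9 = 46
D → E → F → A → B → C: 20 + 7 + 20 + 15 + 2 = 64
D → E → B → C: 20 + 2 + 2 = 24
D → E → F → A → C: 20 + 7 + 20 + 9 = 56
The minimum is 24.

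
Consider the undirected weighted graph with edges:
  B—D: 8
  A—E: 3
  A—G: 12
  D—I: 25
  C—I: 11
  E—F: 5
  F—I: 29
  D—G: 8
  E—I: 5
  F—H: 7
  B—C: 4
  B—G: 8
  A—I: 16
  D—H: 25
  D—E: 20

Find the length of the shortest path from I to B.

15

Comparing a few candidate routes:
I→E→A→G→B: 5 + 3 + 12 + 8 = 28
I→C→B: 11 + 4 = 15
I→D→B: 25 + 8 = 33
Best route has total 15.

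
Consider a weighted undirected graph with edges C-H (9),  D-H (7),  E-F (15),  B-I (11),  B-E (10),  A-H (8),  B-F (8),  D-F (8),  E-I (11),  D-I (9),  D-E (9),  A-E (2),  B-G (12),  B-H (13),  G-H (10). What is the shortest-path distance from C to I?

25

Checking several routes:
C → H → D → E → I: 9 + 7 + 9 + 11 = 36
C → H → B → I: 9 + 13 + 11 = 33
C → H → D → I: 9 + 7 + 9 = 25
C → H → A → E → I: 9 + 8 + 2 + 11 = 30
Best route has total 25.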